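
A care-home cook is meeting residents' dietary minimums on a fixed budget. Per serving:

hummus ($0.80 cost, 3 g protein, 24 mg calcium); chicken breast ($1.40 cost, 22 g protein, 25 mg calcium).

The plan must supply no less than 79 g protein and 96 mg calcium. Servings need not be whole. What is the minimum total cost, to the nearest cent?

Two binding constraints pin down two serving amounts, so the optimal mix uses at most two foods. The candidates are each food alone (scaled to the tighter of protein/calcium) and each pair with both constraints tight.
hummus only: max(79/3, 96/24) = 26.33 servings → $21.07.
chicken breast only: max(79/22, 96/25) = 3.84 servings → $5.38.
hummus + chicken breast with both tight: 0.3024 servings and 3.55 servings → $5.21.
Cheapest feasible corner: $5.21.

$5.21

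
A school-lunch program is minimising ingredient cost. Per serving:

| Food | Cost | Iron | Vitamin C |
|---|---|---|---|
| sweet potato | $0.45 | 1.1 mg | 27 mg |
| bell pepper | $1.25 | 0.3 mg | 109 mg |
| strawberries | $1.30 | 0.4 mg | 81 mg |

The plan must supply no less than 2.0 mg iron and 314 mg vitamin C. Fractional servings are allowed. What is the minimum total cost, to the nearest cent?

$3.76

sweet potato only: max(2.0/1.1, 314/27) = 11.63 servings → $5.23.
bell pepper only: max(2.0/0.3, 314/109) = 6.667 servings → $8.33.
strawberries only: max(2.0/0.4, 314/81) = 5 servings → $6.50.
sweet potato + bell pepper with both tight: 1.107 servings and 2.606 servings → $3.76.
sweet potato + strawberries with both tight: 0.4649 servings and 3.722 servings → $5.05.
bell pepper + strawberries with both targets exact would need a negative amount; discard.
Cheapest feasible corner: $3.76.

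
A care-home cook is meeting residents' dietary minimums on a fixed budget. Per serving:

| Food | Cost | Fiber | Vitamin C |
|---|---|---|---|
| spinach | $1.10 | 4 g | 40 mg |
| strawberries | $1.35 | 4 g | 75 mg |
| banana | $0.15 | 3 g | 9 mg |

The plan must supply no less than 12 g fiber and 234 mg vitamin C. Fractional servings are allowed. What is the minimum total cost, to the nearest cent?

$3.90

For a min-cost LP with two ≥-constraints, a basic feasible solution has at most two positive variables.
spinach only: max(12/4, 234/40) = 5.85 servings → $6.43.
strawberries only: max(12/4, 234/75) = 3.12 servings → $4.21.
banana only: max(12/3, 234/9) = 26 servings → $3.90.
spinach + strawberries: intersection lies outside the first quadrant.
spinach + banana with both targets exact would need a negative amount; discard.
strawberries + banana: the both-tight solution has a negative serving — not a feasible corner.
The minimum over all feasible corners is $3.90.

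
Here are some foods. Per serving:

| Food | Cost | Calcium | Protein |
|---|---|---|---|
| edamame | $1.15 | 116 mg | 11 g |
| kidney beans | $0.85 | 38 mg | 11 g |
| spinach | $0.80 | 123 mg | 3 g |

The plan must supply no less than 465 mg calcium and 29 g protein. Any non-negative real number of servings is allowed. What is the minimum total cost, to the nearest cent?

Minimising a linear cost over {calcium ≥ 465, protein ≥ 29, servings ≥ 0} — the optimum is at a vertex, using one or two foods.
edamame only: max(465/116, 29/11) = 4.009 servings → $4.61.
kidney beans only: max(465/38, 29/11) = 12.24 servings → $10.40.
spinach only: max(465/123, 29/3) = 9.667 servings → $7.73.
edamame + kidney beans with both targets exact would need a negative amount; discard.
edamame + spinach with both tight: 2.161 servings and 1.742 servings → $3.88.
kidney beans + spinach with both tight: 1.753 servings and 3.239 servings → $4.08.
Cheapest feasible corner: $3.88.

$3.88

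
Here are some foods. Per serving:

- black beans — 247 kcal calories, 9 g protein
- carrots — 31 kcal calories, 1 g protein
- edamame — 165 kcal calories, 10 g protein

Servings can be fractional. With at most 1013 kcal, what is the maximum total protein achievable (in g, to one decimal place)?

Protein per kcal: edamame 0.06061, black beans 0.03644, carrots 0.03226.
With no serving limits, spend the whole calories allowance on edamame: 1013 kcal / 165 kcal × 10 g = 61.4 g.

61.4 g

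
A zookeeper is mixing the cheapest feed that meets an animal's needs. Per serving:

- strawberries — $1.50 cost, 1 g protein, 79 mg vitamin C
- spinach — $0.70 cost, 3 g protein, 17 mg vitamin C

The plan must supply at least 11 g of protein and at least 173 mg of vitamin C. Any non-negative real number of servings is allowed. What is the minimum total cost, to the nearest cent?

$4.48

Minimising a linear cost over {protein ≥ 11, vitamin C ≥ 173, servings ≥ 0} — the optimum is at a vertex, using one or two foods.
strawberries only: max(11/1, 173/79) = 11 servings → $16.50.
spinach only: max(11/3, 173/17) = 10.18 servings → $7.12.
strawberries + spinach with both tight: 1.509 servings and 3.164 servings → $4.48.
The minimum over all feasible corners is $4.48.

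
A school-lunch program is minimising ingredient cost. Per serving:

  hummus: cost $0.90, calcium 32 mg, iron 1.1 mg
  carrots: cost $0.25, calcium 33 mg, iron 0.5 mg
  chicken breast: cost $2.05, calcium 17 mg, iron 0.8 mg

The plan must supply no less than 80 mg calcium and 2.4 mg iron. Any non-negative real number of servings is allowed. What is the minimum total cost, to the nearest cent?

With two linear requirements the optimum uses one or two foods; enumerate the corners.
hummus only: max(80/32, 2.4/1.1) = 2.5 servings → $2.25.
carrots only: max(80/33, 2.4/0.5) = 4.8 servings → $1.20.
chicken breast only: max(80/17, 2.4/0.8) = 4.706 servings → $9.65.
hummus + carrots with both tight: 1.931 servings and 0.5517 servings → $1.88.
hummus + chicken breast: intersection lies outside the first quadrant.
carrots + chicken breast with both tight: 1.296 servings and 2.19 servings → $4.81.
So the least-cost plan costs $1.20.

$1.20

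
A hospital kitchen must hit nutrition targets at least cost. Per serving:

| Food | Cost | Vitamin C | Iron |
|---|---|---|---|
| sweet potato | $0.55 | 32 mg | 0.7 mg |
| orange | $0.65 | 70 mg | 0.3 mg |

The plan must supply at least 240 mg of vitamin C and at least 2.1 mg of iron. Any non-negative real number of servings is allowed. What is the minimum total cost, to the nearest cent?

Minimising a linear cost over {vitamin C ≥ 240, iron ≥ 2.1, servings ≥ 0} — the optimum is at a vertex, using one or two foods.
sweet potato only: max(240/32, 2.1/0.7) = 7.5 servings → $4.12.
orange only: max(240/70, 2.1/0.3) = 7 servings → $4.55.
sweet potato + orange with both tight: 1.904 servings and 2.558 servings → $2.71.
So the least-cost plan costs $2.71.

$2.71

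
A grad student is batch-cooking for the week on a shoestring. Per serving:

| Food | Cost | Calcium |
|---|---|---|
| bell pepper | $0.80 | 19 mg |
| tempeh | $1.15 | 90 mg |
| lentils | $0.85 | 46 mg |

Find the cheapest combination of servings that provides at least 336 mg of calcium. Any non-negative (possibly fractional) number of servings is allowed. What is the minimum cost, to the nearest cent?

Cost per mg of calcium: tempeh $0.0128, lentils $0.0185, bell pepper $0.0421.
With no serving limits, use only tempeh: 336 mg / 90 mg = 3.733 servings × $1.15 = $4.29.

$4.29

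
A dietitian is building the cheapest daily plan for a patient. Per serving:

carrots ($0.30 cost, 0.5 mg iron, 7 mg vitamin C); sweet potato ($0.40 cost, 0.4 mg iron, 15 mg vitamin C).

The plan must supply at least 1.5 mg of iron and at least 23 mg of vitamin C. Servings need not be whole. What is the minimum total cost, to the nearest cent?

The cheapest plan sits at a corner of the feasible region — with two constraints it uses at most two foods.
carrots only: max(1.5/0.5, 23/7) = 3.286 servings → $0.99.
sweet potato only: max(1.5/0.4, 23/15) = 3.75 servings → $1.50.
carrots + sweet potato with both tight: 2.83 servings and 0.2128 servings → $0.93.
So the least-cost plan costs $0.93.

$0.93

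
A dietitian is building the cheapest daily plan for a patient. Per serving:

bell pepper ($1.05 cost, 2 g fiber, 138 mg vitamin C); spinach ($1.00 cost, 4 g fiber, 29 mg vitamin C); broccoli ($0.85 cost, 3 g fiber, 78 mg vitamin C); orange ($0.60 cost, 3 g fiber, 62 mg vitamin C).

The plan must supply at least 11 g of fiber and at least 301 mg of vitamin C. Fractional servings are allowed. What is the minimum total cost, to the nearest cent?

$2.70

Minimising a linear cost over {fiber ≥ 11, vitamin C ≥ 301, servings ≥ 0} — the optimum is at a vertex, using one or two foods.
bell pepper only: max(11/2, 301/138) = 5.5 servings → $5.78.
spinach only: max(11/4, 301/29) = 10.38 servings → $10.38.
broccoli only: max(11/3, 301/78) = 3.859 servings → $3.28.
orange only: max(11/3, 301/62) = 4.855 servings → $2.91.
bell pepper + spinach with both tight: 1.791 servings and 1.854 servings → $3.74.
bell pepper + broccoli with both tight: 0.1744 servings and 3.55 servings → $3.20.
bell pepper + orange with both tight: 0.7621 servings and 3.159 servings → $2.70.
spinach + broccoli: the both-tight solution has a negative serving — not a feasible corner.
spinach + orange: intersection lies outside the first quadrant.
broccoli + orange with both targets exact would need a negative amount; discard.
The minimum over all feasible corners is $2.70.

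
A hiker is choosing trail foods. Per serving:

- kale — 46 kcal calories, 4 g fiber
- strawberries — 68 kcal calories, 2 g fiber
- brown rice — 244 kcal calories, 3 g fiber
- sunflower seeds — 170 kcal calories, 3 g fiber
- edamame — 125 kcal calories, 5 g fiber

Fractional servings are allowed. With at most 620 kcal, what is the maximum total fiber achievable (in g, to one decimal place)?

Fiber per kcal: kale 0.08696, edamame 0.04, strawberries 0.02941, sunflower seeds 0.01765, brown rice 0.0123.
With no serving limits, spend the whole calories allowance on kale: 620 kcal / 46 kcal × 4 g = 53.9 g.

53.9 g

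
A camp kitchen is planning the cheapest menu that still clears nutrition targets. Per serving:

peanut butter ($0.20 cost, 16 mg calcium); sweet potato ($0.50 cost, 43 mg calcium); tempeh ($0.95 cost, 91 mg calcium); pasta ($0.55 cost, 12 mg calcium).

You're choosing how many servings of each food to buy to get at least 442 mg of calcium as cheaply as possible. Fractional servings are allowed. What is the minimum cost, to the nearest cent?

$4.61

Cost per mg of calcium: tempeh $0.0104, sweet potato $0.0116, peanut butter $0.0125, pasta $0.0458.
With no serving limits, use only tempeh: 442 mg / 91 mg = 4.857 servings × $0.95 = $4.61.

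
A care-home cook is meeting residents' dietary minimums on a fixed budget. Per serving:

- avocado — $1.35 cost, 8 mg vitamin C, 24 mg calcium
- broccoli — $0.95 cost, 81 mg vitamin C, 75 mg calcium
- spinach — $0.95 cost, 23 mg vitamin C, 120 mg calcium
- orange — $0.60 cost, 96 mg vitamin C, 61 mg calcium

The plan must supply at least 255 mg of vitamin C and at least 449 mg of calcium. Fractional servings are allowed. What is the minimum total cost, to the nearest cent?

avocado only: max(255/8, 449/24) = 31.88 servings → $43.03.
broccoli only: max(255/81, 449/75) = 5.987 servings → $5.69.
spinach only: max(255/23, 449/120) = 11.09 servings → $10.53.
orange only: max(255/96, 449/61) = 7.361 servings → $4.42.
avocado + broccoli with both tight: 12.83 servings and 1.881 servings → $19.11.
avocado + spinach with both targets exact would need a negative amount; discard.
avocado + orange with both tight: 15.17 servings and 1.392 servings → $21.31.
broccoli + spinach with both tight: 2.536 servings and 2.157 servings → $4.46.
broccoli + orange with both targets exact would need a negative amount; discard.
spinach + orange with both tight: 2.723 servings and 2.004 servings → $3.79.
The minimum over all feasible corners is $3.79.

$3.79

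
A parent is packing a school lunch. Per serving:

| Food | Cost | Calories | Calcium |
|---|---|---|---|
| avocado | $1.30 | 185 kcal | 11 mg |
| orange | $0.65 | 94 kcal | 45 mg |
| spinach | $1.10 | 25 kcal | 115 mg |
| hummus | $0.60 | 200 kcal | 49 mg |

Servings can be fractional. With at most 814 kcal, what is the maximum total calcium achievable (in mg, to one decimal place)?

Calcium per kcal: spinach 4.6, orange 0.4787, hummus 0.245, avocado 0.05946.
With no serving limits, spend the whole calories allowance on spinach: 814 kcal / 25 kcal × 115 mg = 3744.4 mg.

3744.4 mg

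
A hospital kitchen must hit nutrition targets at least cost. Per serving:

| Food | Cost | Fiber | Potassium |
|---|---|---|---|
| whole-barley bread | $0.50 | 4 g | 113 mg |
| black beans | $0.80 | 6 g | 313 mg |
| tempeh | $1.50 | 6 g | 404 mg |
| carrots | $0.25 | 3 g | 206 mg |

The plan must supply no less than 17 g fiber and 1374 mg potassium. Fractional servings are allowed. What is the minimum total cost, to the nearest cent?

$1.67

At the optimum either one food covers both requirements or two foods hit both targets exactly; no other combination can be cheaper.
whole-barley bread only: max(17/4, 1374/113) = 12.16 servings → $6.08.
black beans only: max(17/6, 1374/313) = 4.39 servings → $3.51.
tempeh only: max(17/6, 1374/404) = 3.401 servings → $5.10.
carrots only: max(17/3, 1374/206) = 6.67 servings → $1.67.
whole-barley bread + black beans: the both-tight solution has a negative serving — not a feasible corner.
whole-barley bread + tempeh with both targets exact would need a negative amount; discard.
whole-barley bread + carrots with both targets exact would need a negative amount; discard.
black beans + tempeh: the both-tight solution has a negative serving — not a feasible corner.
black beans + carrots: intersection lies outside the first quadrant.
tempeh + carrots: the both-tight solution has a negative serving — not a feasible corner.
So the least-cost plan costs $1.67.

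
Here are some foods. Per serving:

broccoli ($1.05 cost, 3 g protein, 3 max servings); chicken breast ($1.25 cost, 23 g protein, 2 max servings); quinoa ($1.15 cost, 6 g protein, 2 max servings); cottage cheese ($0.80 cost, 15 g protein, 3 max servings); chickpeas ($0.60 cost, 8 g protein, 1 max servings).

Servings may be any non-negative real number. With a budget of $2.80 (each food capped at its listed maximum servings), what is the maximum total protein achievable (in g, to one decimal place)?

52.4 g

Protein per dollar: cottage cheese 18.75, chicken breast 18.4, chickpeas 13.33, quinoa 5.217, broccoli 2.857.
Take 3 servings of cottage cheese: spends $2.40, +45.0 g protein (running total 45.0 g).
Take 0.32 servings of chicken breast: spends $0.40, +7.4 g protein (running total 52.4 g).
Filling greedily by protein-per-dollar is optimal for one linear limit, giving 52.4 g.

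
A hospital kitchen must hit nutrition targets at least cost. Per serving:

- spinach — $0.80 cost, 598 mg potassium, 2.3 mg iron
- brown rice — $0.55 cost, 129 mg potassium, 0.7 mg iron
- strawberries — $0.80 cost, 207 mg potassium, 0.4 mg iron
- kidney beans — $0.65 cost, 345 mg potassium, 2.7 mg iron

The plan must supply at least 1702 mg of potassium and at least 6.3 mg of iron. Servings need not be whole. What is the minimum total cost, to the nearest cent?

Two binding constraints pin down two serving amounts, so the optimal mix uses at most two foods. The candidates are each food alone (scaled to the tighter of potassium/iron) and each pair with both constraints tight.
spinach only: max(1702/598, 6.3/2.3) = 2.846 servings → $2.28.
brown rice only: max(1702/129, 6.3/0.7) = 13.19 servings → $7.26.
strawberries only: max(1702/207, 6.3/0.4) = 15.75 servings → $12.60.
kidney beans only: max(1702/345, 6.3/2.7) = 4.933 servings → $3.21.
spinach + brown rice: the both-tight solution has a negative serving — not a feasible corner.
spinach + strawberries with both tight: 2.631 servings and 0.6214 servings → $2.60.
spinach + kidney beans: the both-tight solution has a negative serving — not a feasible corner.
brown rice + strawberries with both tight: 6.681 servings and 4.059 servings → $6.92.
brown rice + kidney beans: the both-tight solution has a negative serving — not a feasible corner.
strawberries + kidney beans with both tight: 5.754 servings and 1.481 servings → $5.57.
The minimum over all feasible corners is $2.28.

$2.28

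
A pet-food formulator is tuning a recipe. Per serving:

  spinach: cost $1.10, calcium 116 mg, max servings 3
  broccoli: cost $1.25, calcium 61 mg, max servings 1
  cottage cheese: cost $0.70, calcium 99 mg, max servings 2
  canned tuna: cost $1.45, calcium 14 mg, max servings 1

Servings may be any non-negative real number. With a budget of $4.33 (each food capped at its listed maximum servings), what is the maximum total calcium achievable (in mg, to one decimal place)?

Calcium per dollar: cottage cheese 141.4, spinach 105.5, broccoli 48.8, canned tuna 9.655.
Take 2 servings of cottage cheese: spends $1.40, +198.0 mg calcium (running total 198.0 mg).
Take 2.664 servings of spinach: spends $2.93, +309.0 mg calcium (running total 507.0 mg).
Filling greedily by calcium-per-dollar is optimal for one linear limit, giving 507.0 mg.

507.0 mg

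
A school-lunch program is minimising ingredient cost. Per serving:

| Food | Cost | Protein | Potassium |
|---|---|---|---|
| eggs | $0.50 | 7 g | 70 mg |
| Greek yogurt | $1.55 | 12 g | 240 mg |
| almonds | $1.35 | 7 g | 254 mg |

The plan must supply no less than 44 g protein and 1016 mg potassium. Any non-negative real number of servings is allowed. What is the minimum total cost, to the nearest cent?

eggs only: max(44/7, 1016/70) = 14.51 servings → $7.26.
Greek yogurt only: max(44/12, 1016/240) = 4.233 servings → $6.56.
almonds only: max(44/7, 1016/254) = 6.286 servings → $8.49.
eggs + Greek yogurt: intersection lies outside the first quadrant.
eggs + almonds with both tight: 3.155 servings and 3.13 servings → $5.80.
Greek yogurt + almonds with both tight: 2.971 servings and 1.193 servings → $6.22.
The minimum over all feasible corners is $5.80.

$5.80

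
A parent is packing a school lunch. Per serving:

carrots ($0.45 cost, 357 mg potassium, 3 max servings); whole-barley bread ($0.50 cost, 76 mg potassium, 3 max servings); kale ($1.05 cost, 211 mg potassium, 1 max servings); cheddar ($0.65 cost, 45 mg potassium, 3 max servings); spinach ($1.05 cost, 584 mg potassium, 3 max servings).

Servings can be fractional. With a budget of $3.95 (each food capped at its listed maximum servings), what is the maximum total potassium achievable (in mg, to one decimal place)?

2517.1 mg

Potassium per dollar: carrots 793.3, spinach 556.2, kale 201, whole-barley bread 152, cheddar 69.23.
Take 3 servings of carrots: spends $1.35, +1071.0 mg potassium (running total 1071.0 mg).
Take 2.476 servings of spinach: spends $2.60, +1446.1 mg potassium (running total 2517.1 mg).
Filling greedily by potassium-per-dollar is optimal for one linear limit, giving 2517.1 mg.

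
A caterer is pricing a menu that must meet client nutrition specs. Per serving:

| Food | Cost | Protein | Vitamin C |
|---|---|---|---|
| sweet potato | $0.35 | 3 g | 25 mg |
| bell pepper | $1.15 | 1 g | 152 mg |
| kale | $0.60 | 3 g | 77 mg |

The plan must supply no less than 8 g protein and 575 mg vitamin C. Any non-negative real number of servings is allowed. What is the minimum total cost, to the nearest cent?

$4.38

sweet potato only: max(8/3, 575/25) = 23 servings → $8.05.
bell pepper only: max(8/1, 575/152) = 8 servings → $9.20.
kale only: max(8/3, 575/77) = 7.468 servings → $4.48.
sweet potato + bell pepper with both tight: 1.487 servings and 3.538 servings → $4.59.
sweet potato + kale with both targets exact would need a negative amount; discard.
bell pepper + kale with both tight: 2.926 servings and 1.691 servings → $4.38.
So the least-cost plan costs $4.38.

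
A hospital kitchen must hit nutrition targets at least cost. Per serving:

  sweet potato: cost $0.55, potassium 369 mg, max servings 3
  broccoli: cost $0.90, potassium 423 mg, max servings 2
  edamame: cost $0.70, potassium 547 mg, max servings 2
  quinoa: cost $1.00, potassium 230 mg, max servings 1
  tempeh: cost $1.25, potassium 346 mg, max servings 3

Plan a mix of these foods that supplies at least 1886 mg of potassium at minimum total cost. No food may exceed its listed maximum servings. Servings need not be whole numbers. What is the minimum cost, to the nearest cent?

$2.58

Cost per mg of potassium: edamame $0.0013, sweet potato $0.0015, broccoli $0.0021, tempeh $0.0036, quinoa $0.0043.
Take 2 servings of edamame: +1094.0 mg potassium for $1.40 (total $1.40, still need 792.0 mg).
Take 2.146 servings of sweet potato: +792.0 mg potassium for $1.18 (total $2.58, still need 0.0 mg).
Filling from the cheapest source first is optimal under one linear minimum: $2.58.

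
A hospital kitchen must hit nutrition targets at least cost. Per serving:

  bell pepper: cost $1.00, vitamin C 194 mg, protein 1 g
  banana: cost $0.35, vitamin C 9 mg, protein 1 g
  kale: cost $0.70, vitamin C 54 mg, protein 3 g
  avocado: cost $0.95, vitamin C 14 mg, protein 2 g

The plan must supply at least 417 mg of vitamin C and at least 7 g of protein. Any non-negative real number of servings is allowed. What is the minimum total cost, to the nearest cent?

With two linear requirements the optimum uses one or two foods; enumerate the corners.
bell pepper only: max(417/194, 7/1) = 7 servings → $7.00.
banana only: max(417/9, 7/1) = 46.33 servings → $16.22.
kale only: max(417/54, 7/3) = 7.722 servings → $5.41.
avocado only: max(417/14, 7/2) = 29.79 servings → $28.30.
bell pepper + banana with both tight: 1.914 servings and 5.086 servings → $3.69.
bell pepper + kale with both tight: 1.653 servings and 1.782 servings → $2.90.
bell pepper + avocado with both tight: 1.968 servings and 2.516 servings → $4.36.
banana + kale with both targets exact would need a negative amount; discard.
banana + avocado: intersection lies outside the first quadrant.
kale + avocado with both targets exact would need a negative amount; discard.
Cheapest feasible corner: $2.90.

$2.90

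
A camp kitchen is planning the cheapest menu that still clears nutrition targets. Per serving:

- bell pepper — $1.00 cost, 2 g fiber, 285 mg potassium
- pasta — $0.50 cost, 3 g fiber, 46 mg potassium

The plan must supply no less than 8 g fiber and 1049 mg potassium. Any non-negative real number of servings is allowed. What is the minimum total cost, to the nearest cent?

$3.76

bell pepper only: max(8/2, 1049/285) = 4 servings → $4.00.
pasta only: max(8/3, 1049/46) = 22.8 servings → $11.40.
bell pepper + pasta with both tight: 3.642 servings and 0.2385 servings → $3.76.
Cheapest feasible corner: $3.76.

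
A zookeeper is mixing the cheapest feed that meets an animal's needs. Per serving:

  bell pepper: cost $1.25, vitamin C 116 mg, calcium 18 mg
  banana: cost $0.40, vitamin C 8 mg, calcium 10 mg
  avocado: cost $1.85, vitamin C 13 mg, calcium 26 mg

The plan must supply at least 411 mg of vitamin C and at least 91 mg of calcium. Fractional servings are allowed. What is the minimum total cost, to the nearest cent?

$5.40

With two linear requirements the optimum uses one or two foods; enumerate the corners.
bell pepper only: max(411/116, 91/18) = 5.056 servings → $6.32.
banana only: max(411/8, 91/10) = 51.38 servings → $20.55.
avocado only: max(411/13, 91/26) = 31.62 servings → $58.49.
bell pepper + banana with both tight: 3.329 servings and 3.108 servings → $5.40.
bell pepper + avocado with both tight: 3.416 servings and 1.135 servings → $6.37.
banana + avocado with both targets exact would need a negative amount; discard.
The minimum over all feasible corners is $5.40.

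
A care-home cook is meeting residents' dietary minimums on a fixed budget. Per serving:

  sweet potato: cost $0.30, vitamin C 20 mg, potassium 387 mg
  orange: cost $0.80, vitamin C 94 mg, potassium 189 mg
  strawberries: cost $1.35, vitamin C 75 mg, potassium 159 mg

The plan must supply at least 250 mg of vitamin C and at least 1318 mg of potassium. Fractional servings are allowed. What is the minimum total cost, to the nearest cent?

This is a tiny linear program; its minimum lies at a vertex of the feasible set. List the vertices and price them.
sweet potato only: max(250/20, 1318/387) = 12.5 servings → $3.75.
orange only: max(250/94, 1318/189) = 6.974 servings → $5.58.
strawberries only: max(250/75, 1318/159) = 8.289 servings → $11.19.
sweet potato + orange with both tight: 2.351 servings and 2.159 servings → $2.43.
sweet potato + strawberries with both tight: 2.287 servings and 2.724 servings → $4.36.
orange + strawberries: the both-tight solution has a negative serving — not a feasible corner.
The minimum over all feasible corners is $2.43.

$2.43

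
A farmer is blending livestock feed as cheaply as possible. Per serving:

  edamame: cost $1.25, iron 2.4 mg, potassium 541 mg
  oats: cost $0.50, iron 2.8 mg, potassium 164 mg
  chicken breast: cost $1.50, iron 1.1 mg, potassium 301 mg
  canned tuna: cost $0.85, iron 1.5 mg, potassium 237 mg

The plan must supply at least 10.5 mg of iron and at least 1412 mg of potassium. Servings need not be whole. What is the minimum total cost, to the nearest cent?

$3.51

At the optimum either one food covers both requirements or two foods hit both targets exactly; no other combination can be cheaper.
edamame only: max(10.5/2.4, 1412/541) = 4.375 servings → $5.47.
oats only: max(10.5/2.8, 1412/164) = 8.61 servings → $4.30.
chicken breast only: max(10.5/1.1, 1412/301) = 9.545 servings → $14.32.
canned tuna only: max(10.5/1.5, 1412/237) = 7 servings → $5.95.
edamame + oats with both tight: 1.99 servings and 2.044 servings → $3.51.
edamame + chicken breast: intersection lies outside the first quadrant.
edamame + canned tuna: the both-tight solution has a negative serving — not a feasible corner.
oats + chicken breast with both tight: 2.426 servings and 3.369 servings → $6.27.
oats + canned tuna with both tight: 0.8872 servings and 5.344 servings → $4.99.
chicken breast + canned tuna with both targets exact would need a negative amount; discard.
So the least-cost plan costs $3.51.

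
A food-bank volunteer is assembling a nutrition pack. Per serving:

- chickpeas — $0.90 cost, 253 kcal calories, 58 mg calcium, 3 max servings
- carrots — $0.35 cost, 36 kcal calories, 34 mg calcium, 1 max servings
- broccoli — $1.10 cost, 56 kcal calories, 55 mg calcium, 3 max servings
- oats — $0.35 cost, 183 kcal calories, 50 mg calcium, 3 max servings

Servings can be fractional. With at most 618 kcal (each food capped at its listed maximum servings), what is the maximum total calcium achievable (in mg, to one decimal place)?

312.1 mg

Calcium per kcal: broccoli 0.9821, carrots 0.9444, oats 0.2732, chickpeas 0.2292.
Take 3 servings of broccoli: uses 168 kcal, +165.0 mg calcium (running total 165.0 mg).
Take 1 serving of carrots: uses 36 kcal, +34.0 mg calcium (running total 199.0 mg).
Take 2.262 servings of oats: uses 414 kcal, +113.1 mg calcium (running total 312.1 mg).
Filling greedily by calcium-per-kcal is optimal for one linear limit, giving 312.1 mg.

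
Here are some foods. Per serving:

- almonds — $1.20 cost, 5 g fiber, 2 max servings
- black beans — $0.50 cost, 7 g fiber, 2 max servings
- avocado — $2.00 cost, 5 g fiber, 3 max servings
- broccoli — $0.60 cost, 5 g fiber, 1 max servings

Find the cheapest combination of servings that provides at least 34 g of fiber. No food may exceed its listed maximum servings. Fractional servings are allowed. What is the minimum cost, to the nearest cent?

Cost per g of fiber: black beans $0.0714, broccoli $0.1200, almonds $0.2400, avocado $0.4000.
Take 2 servings of black beans: +14.0 g fiber for $1.00 (total $1.00, still need 20.0 g).
Take 1 serving of broccoli: +5.0 g fiber for $0.60 (total $1.60, still need 15.0 g).
Take 2 servings of almonds: +10.0 g fiber for $2.40 (total $4.00, still need 5.0 g).
Take 1 serving of avocado: +5.0 g fiber for $2.00 (total $6.00, still need 0.0 g).
Greedy by cheapest-per-g is optimal for a single linear constraint, so the minimum cost is $6.00.

$6.00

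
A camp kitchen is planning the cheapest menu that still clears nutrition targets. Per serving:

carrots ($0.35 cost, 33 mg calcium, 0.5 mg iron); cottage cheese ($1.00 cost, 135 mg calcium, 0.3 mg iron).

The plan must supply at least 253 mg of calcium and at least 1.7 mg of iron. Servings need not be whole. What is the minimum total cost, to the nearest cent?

A basic optimal solution has at most two foods positive. Try each food alone and each pair with both targets met exactly.
carrots only: max(253/33, 1.7/0.5) = 7.667 servings → $2.68.
cottage cheese only: max(253/135, 1.7/0.3) = 5.667 servings → $5.67.
carrots + cottage cheese with both tight: 2.667 servings and 1.222 servings → $2.16.
So the least-cost plan costs $2.16.

$2.16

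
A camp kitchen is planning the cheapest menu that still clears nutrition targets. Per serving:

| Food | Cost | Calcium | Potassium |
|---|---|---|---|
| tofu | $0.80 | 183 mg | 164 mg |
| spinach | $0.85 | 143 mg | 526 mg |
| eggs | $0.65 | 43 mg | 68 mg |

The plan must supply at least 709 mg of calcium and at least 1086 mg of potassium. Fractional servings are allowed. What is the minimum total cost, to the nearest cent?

$3.35

The cheapest plan sits at a corner of the feasible region — with two constraints it uses at most two foods.
tofu only: max(709/183, 1086/164) = 6.622 servings → $5.30.
spinach only: max(709/143, 1086/526) = 4.958 servings → $4.21.
eggs only: max(709/43, 1086/68) = 16.49 servings → $10.72.
tofu + spinach with both tight: 2.989 servings and 1.133 servings → $3.35.
tofu + eggs with both tight: 0.2808 servings and 15.29 servings → $10.17.
spinach + eggs: intersection lies outside the first quadrant.
Cheapest feasible corner: $3.35.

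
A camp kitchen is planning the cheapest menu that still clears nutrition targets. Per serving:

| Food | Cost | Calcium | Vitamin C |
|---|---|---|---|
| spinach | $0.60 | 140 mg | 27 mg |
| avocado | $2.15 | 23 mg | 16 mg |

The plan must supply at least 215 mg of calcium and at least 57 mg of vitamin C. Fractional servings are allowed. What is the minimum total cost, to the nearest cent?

For a min-cost LP with two ≥-constraints, a basic feasible solution has at most two positive variables.
spinach only: max(215/140, 57/27) = 2.111 servings → $1.27.
avocado only: max(215/23, 57/16) = 9.348 servings → $20.10.
spinach + avocado with both tight: 1.315 servings and 1.343 servings → $3.68.
So the least-cost plan costs $1.27.

$1.27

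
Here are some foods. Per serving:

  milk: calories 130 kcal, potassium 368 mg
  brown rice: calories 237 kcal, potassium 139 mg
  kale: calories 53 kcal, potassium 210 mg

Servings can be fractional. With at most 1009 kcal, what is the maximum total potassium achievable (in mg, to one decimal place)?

Potassium per kcal: kale 3.962, milk 2.831, brown rice 0.5865.
With no serving limits, spend the whole calories allowance on kale: 1009 kcal / 53 kcal × 210 mg = 3997.9 mg.

3997.9 mg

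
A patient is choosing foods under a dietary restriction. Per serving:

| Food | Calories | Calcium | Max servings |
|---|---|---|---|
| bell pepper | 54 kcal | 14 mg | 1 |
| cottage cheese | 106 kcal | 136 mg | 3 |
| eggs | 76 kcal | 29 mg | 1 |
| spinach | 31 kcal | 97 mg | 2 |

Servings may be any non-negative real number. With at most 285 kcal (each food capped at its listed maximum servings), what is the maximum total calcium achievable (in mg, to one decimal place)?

Calcium per kcal: spinach 3.129, cottage cheese 1.283, eggs 0.3816, bell pepper 0.2593.
Take 2 servings of spinach: uses 62 kcal, +194.0 mg calcium (running total 194.0 mg).
Take 2.104 servings of cottage cheese: uses 223 kcal, +286.1 mg calcium (running total 480.1 mg).
Filling greedily by calcium-per-kcal is optimal for one linear limit, giving 480.1 mg.

480.1 mg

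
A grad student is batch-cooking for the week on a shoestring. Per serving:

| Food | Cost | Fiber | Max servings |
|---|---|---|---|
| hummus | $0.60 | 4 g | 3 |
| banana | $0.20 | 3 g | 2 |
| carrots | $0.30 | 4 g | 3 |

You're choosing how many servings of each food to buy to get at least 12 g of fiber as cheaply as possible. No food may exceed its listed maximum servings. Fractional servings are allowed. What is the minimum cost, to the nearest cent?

$0.85

Cost per g of fiber: banana $0.0667, carrots $0.0750, hummus $0.1500.
Take 2 servings of banana: +6.0 g fiber for $0.40 (total $0.40, still need 6.0 g).
Take 1.5 servings of carrots: +6.0 g fiber for $0.45 (total $0.85, still need 0.0 g).
Filling from the cheapest source first is optimal under one linear minimum: $0.85.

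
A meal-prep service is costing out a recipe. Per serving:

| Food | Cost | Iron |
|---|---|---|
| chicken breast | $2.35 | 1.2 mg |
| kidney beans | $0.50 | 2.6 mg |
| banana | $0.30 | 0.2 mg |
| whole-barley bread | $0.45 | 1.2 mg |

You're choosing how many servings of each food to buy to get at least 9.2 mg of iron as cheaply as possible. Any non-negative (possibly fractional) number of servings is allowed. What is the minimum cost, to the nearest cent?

Cost per mg of iron: kidney beans $0.1923, whole-barley bread $0.3750, banana $1.5000, chicken breast $1.9583.
With no serving limits, use only kidney beans: 9.2 mg / 2.6 mg = 3.538 servings × $0.50 = $1.77.

$1.77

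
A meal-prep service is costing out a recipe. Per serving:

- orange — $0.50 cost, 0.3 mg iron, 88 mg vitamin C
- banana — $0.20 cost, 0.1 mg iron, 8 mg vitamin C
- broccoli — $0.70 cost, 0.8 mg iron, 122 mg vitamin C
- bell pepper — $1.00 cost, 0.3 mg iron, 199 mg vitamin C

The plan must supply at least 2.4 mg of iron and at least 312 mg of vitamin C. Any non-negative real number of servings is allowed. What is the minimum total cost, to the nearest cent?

$2.10

The cheapest plan sits at a corner of the feasible region — with two constraints it uses at most two foods.
orange only: max(2.4/0.3, 312/88) = 8 servings → $4.00.
banana only: max(2.4/0.1, 312/8) = 39 servings → $7.80.
broccoli only: max(2.4/0.8, 312/122) = 3 servings → $2.10.
bell pepper only: max(2.4/0.3, 312/199) = 8 servings → $8.00.
orange + banana with both tight: 1.875 servings and 18.38 servings → $4.61.
orange + broccoli: intersection lies outside the first quadrant.
orange + bell pepper: intersection lies outside the first quadrant.
banana + broccoli with both tight: 7.448 servings and 2.069 servings → $2.94.
banana + bell pepper with both tight: 21.94 servings and 0.6857 servings → $5.07.
broccoli + bell pepper: the both-tight solution has a negative serving — not a feasible corner.
The minimum over all feasible corners is $2.10.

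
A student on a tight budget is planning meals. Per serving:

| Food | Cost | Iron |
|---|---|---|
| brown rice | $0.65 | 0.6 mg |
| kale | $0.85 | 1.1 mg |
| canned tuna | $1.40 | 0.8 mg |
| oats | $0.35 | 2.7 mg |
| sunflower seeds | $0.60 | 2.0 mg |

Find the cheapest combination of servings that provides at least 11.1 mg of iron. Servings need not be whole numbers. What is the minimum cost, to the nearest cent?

$1.44

Cost per mg of iron: oats $0.1296, sunflower seeds $0.3000, kale $0.7727, brown rice $1.0833, canned tuna $1.7500.
With no serving limits, use only oats: 11.1 mg / 2.7 mg = 4.111 servings × $0.35 = $1.44.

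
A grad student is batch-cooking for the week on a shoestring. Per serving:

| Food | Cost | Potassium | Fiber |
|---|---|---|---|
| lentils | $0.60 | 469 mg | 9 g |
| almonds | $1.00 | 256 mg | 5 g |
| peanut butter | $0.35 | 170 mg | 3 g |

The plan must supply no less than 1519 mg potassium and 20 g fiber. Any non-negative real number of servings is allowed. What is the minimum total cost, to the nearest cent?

This is a tiny linear program; its minimum lies at a vertex of the feasible set. List the vertices and price them.
lentils only: max(1519/469, 20/9) = 3.239 servings → $1.94.
almonds only: max(1519/256, 20/5) = 5.934 servings → $5.93.
peanut butter only: max(1519/170, 20/3) = 8.935 servings → $3.13.
lentils + almonds: the both-tight solution has a negative serving — not a feasible corner.
lentils + peanut butter with both targets exact would need a negative amount; discard.
almonds + peanut butter: intersection lies outside the first quadrant.
So the least-cost plan costs $1.94.

$1.94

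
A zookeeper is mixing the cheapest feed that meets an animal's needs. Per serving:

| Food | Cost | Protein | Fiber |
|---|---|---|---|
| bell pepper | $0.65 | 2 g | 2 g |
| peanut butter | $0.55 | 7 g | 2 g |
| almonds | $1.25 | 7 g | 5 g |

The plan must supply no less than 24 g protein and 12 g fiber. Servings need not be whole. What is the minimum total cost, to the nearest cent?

$3.09

At the optimum either one food covers both requirements or two foods hit both targets exactly; no other combination can be cheaper.
bell pepper only: max(24/2, 12/2) = 12 servings → $7.80.
peanut butter only: max(24/7, 12/2) = 6 servings → $3.30.
almonds only: max(24/7, 12/5) = 3.429 servings → $4.29.
bell pepper + peanut butter with both tight: 3.6 servings and 2.4 servings → $3.66.
bell pepper + almonds: intersection lies outside the first quadrant.
peanut butter + almonds with both tight: 1.714 servings and 1.714 servings → $3.09.
The minimum over all feasible corners is $3.09.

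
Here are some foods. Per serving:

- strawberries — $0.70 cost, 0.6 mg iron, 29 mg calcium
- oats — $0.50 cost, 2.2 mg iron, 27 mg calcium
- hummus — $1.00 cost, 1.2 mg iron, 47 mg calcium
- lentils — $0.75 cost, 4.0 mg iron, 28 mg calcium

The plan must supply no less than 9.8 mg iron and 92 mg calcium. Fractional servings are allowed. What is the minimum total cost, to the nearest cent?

$2.01

This is a tiny linear program; its minimum lies at a vertex of the feasible set. List the vertices and price them.
strawberries only: max(9.8/0.6, 92/29) = 16.33 servings → $11.43.
oats only: max(9.8/2.2, 92/27) = 4.455 servings → $2.23.
hummus only: max(9.8/1.2, 92/47) = 8.167 servings → $8.17.
lentils only: max(9.8/4.0, 92/28) = 3.286 servings → $2.46.
strawberries + oats with both targets exact would need a negative amount; discard.
strawberries + hummus with both targets exact would need a negative amount; discard.
strawberries + lentils with both tight: 0.9435 servings and 2.308 servings → $2.39.
oats + hummus: intersection lies outside the first quadrant.
oats + lentils with both tight: 2.017 servings and 1.341 servings → $2.01.
hummus + lentils with both tight: 0.6062 servings and 2.268 servings → $2.31.
So the least-cost plan costs $2.01.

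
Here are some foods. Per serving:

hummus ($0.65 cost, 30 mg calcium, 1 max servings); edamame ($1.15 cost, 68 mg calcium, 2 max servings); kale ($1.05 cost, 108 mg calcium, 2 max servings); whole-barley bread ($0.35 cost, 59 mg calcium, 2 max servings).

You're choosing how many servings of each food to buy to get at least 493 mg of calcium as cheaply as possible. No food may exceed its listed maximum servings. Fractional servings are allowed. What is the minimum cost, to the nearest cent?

Cost per mg of calcium: whole-barley bread $0.0059, kale $0.0097, edamame $0.0169, hummus $0.0217.
Take 2 servings of whole-barley bread: +118.0 mg calcium for $0.70 (total $0.70, still need 375.0 mg).
Take 2 servings of kale: +216.0 mg calcium for $2.10 (total $2.80, still need 159.0 mg).
Take 2 servings of edamame: +136.0 mg calcium for $2.30 (total $5.10, still need 23.0 mg).
Take 0.7667 servings of hummus: +23.0 mg calcium for $0.50 (total $5.60, still need 0.0 mg).
Greedy by cheapest-per-mg is optimal for a single linear constraint, so the minimum cost is $5.60.

$5.60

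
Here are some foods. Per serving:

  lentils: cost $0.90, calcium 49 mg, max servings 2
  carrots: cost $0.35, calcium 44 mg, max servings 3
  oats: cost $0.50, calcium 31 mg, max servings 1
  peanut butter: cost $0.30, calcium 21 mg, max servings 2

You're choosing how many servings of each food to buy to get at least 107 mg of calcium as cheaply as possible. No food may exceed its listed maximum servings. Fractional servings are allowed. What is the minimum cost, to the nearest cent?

$0.85

Cost per mg of calcium: carrots $0.0080, peanut butter $0.0143, oats $0.0161, lentils $0.0184.
Take 2.432 servings of carrots: +107.0 mg calcium for $0.85 (total $0.85, still need 0.0 mg).
Filling from the cheapest source first is optimal under one linear minimum: $0.85.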